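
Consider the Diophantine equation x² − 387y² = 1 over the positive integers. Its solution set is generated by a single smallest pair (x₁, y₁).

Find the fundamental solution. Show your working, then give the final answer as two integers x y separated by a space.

3482 177

√387 → a₀=19, period (1,2,19,2,1,38); ℓ=6 even so k=5
a_0=19:  p_0=19·1+0=19,  q_0=19·0+1=1
a_1=1:  p_1=1·19+1=20,  q_1=1·1+0=1
…
a_4=2:  p_4=2·1141+59=2341,  q_4=2·58+3=119
a_5=1:  p_5=1·2341+1141=3482,  q_5=1·119+58=177
fundamental: x₁=3482, y₁=177  (since 12124324 − 387·31329 = 1)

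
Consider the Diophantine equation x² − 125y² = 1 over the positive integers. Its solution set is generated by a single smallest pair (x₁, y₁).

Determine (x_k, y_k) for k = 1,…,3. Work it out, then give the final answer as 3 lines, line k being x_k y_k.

930249 83204
1730726404001 154800875592
3220013013190122249 288006719437081612

[11; 5,1,1,5,22] for √125; ℓ=5 ⇒ convergent index 9
step 0: (11, 1)  from 11·(1,0) + (0,1)
step 1: (56, 5)  from 5·(11,1) + (1,0)
step 2: (67, 6)  from 1·(56,5) + (11,1)
…
step 4: (682, 61)  from 5·(123,11) + (67,6)
…
step 8: (167761, 15005)  from 1·(91444,8179) + (76317,6826)
step 9: (930249, 83204)  from 5·(167761,15005) + (91444,8179)
→ (930249, 83204).  Check: 930249²=865363202001, 125·83204²=865363202000, difference 1.
(930249+83204√125)^2 = 1730726404001 + 154800875592√125
(930249+83204√125)^3 = 3220013013190122249 + 288006719437081612√125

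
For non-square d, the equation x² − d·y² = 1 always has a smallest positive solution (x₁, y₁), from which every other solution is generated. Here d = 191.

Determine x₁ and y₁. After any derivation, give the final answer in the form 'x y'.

8994000 650783

√191 = [13; 1,4,1,1,3,…,4,1,26, …], period ℓ=16 (even) → k=15
step 0: (13, 1)  from 13·(1,0) + (0,1)
step 1: (14, 1)  from 1·(13,1) + (1,0)
…
step 11: (704682, 50989)  from 3·(207083,14984) + (83433,6037)
…
step 14: (7377553, 533821)  from 4·(1616447,116962) + (911765,65973)
step 15: (8994000, 650783)  from 1·(7377553,533821) + (1616447,116962)
fundamental: x₁=8994000, y₁=650783  (since 80892036000000 − 191·423518513089 = 1)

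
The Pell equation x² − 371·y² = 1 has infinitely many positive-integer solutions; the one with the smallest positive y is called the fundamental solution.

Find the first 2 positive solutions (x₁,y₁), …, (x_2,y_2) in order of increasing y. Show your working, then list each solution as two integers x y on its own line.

√371 = [19; 3,1,4,1,3,38, …], period ℓ=6 (even) → k=5
step 0: (19, 1)  from 19·(1,0) + (0,1)
…
step 2: (77, 4)  from 1·(58,3) + (19,1)
…
step 4: (443, 23)  from 1·(366,19) + (77,4)
step 5: (1695, 88)  from 3·(443,23) + (366,19)
→ (1695, 88).  Check: 1695²=2873025, 371·88²=2873024, difference 1.
(x_2, y_2) = (1695·1695 + 371·88·88, 1695·88 + 88·1695) = (5746049, 298320)

1695 88
5746049 298320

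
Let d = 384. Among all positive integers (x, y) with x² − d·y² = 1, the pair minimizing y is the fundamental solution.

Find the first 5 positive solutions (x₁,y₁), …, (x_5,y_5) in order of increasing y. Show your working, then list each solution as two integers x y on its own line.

4801 245
46099201 2352490
442644523201 22588608735
4250272665676801 216895818720980
40811117693184120001 2082633628770241225

√384 = [19; 1,1,2,9,2,1,1,38, …], period ℓ=8 (even) → k=7
i=0: a=19 ⇒ p=19, q=1
i=1: a=1 ⇒ p=20, q=1
i=2: a=1 ⇒ p=39, q=2
i=3: a=2 ⇒ p=98, q=5
i=4: a=9 ⇒ p=921, q=47
i=5: a=2 ⇒ p=1940, q=99
i=6: a=1 ⇒ p=2861, q=146
i=7: a=1 ⇒ p=4801, q=245
(x₁, y₁) = (4801, 245);  4801² − 384·245² = 1 ✓
n=2: (4801,245)∘(4801,245) = (4801·4801+384·245·245, 4801·245+245·4801) = (46099201,2352490)
n=3: (46099201,2352490)∘(4801,245) = (4801·46099201+384·245·2352490, 4801·2352490+245·46099201) = (442644523201,22588608735)
n=4: (442644523201,22588608735)∘(4801,245) = (4801·442644523201+384·245·22588608735, 4801·22588608735+245·442644523201) = (4250272665676801,216895818720980)
n=5: (4250272665676801,216895818720980)∘(4801,245) = (4801·4250272665676801+384·245·216895818720980, 4801·216895818720980+245·4250272665676801) = (40811117693184120001,2082633628770241225)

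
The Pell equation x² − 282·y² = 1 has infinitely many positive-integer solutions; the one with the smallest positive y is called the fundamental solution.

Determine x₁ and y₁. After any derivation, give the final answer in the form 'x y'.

2351 140

√282 = [16; 1,3,1,4,1,3,1,32, …], period ℓ=8 (even) → k=7
a_0=16:  p_0=16·1+0=16,  q_0=16·0+1=1
a_1=1:  p_1=1·16+1=17,  q_1=1·1+0=1
a_2=3:  p_2=3·17+16=67,  q_2=3·1+1=4
…
a_4=4:  p_4=4·84+67=403,  q_4=4·5+4=24
…
a_6=3:  p_6=3·487+403=1864,  q_6=3·29+24=111
a_7=1:  p_7=1·1864+487=2351,  q_7=1·111+29=140
(x₁, y₁) = (2351, 140);  2351² − 282·140² = 1 ✓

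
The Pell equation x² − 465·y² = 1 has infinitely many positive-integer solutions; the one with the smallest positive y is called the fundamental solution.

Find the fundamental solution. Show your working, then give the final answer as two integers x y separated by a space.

15871 736

√465 → a₀=21, period (1,1,3,2,2,2,3,1,1,42); ℓ=10 even so k=9
step 0: (21, 1)  from 21·(1,0) + (0,1)
…
step 2: (43, 2)  from 1·(22,1) + (21,1)
…
step 5: (841, 39)  from 2·(345,16) + (151,7)
…
step 7: (6922, 321)  from 3·(2027,94) + (841,39)
step 8: (8949, 415)  from 1·(6922,321) + (2027,94)
step 9: (15871, 736)  from 1·(8949,415) + (6922,321)
fundamental: x₁=15871, y₁=736  (since 251888641 − 465·541696 = 1)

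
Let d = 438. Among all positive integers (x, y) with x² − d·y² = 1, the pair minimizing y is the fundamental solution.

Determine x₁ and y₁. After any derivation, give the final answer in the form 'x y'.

293 14

√438 → a₀=20, period (1,12,1,40); ℓ=4 even so k=3
i=0: a=20 ⇒ p=20, q=1
i=1: a=1 ⇒ p=21, q=1
i=2: a=12 ⇒ p=272, q=13
i=3: a=1 ⇒ p=293, q=14
→ (293, 14).  Check: 293²=85849, 438·14²=85848, difference 1.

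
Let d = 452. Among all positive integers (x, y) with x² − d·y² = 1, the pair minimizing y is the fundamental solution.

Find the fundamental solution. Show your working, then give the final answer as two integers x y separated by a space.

d=452: √d = [21; 3,1,5,3,10,3,5,1,3,42] (ℓ=10, even), read p_9/q_9
a_0=21:  p_0=21·1+0=21,  q_0=21·0+1=1
a_1=3:  p_1=3·21+1=64,  q_1=3·1+0=3
a_2=1:  p_2=1·64+21=85,  q_2=1·3+1=4
a_3=5:  p_3=5·85+64=489,  q_3=5·4+3=23
…
a_5=10:  p_5=10·1552+489=16009,  q_5=10·73+23=753
…
a_7=5:  p_7=5·49579+16009=263904,  q_7=5·2332+753=12413
a_8=1:  p_8=1·263904+49579=313483,  q_8=1·12413+2332=14745
a_9=3:  p_9=3·313483+263904=1204353,  q_9=3·14745+12413=56648
→ (1204353, 56648).  Check: 1204353²=1450466148609, 452·56648²=1450466148608, difference 1.

1204353 56648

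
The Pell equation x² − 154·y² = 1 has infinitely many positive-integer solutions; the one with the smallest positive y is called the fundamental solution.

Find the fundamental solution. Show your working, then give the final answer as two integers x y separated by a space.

21295 1716

[12; 2,2,3,1,2,1,3,2,2,24] for √154; ℓ=10 ⇒ convergent index 9
k=0  a_k=12  p_k/q_k = 12/1
k=1  a_k=2  p_k/q_k = 25/2
…
k=3  a_k=3  p_k/q_k = 211/17
k=4  a_k=1  p_k/q_k = 273/22
k=5  a_k=2  p_k/q_k = 757/61
k=6  a_k=1  p_k/q_k = 1030/83
k=7  a_k=3  p_k/q_k = 3847/310
k=8  a_k=2  p_k/q_k = 8724/703
k=9  a_k=2  p_k/q_k = 21295/1716
(x₁, y₁) = (21295, 1716);  21295² − 154·1716² = 1 ✓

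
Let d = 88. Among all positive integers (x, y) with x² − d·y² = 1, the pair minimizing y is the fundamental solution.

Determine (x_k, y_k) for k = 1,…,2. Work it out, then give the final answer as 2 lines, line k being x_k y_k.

197 21
77617 8274

√88 = [9; 2,1,1,1,2,18, …], period ℓ=6 (even) → k=5
k=0  a_k=9  p_k/q_k = 9/1
k=1  a_k=2  p_k/q_k = 19/2
…
k=4  a_k=1  p_k/q_k = 75/8
k=5  a_k=2  p_k/q_k = 197/21
→ (197, 21).  Check: 197²=38809, 88·21²=38808, difference 1.
(197+21√88)^2 = 77617 + 8274√88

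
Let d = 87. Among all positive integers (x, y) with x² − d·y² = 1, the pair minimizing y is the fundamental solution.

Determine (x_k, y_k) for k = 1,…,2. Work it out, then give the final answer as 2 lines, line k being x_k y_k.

28 3
1567 168

[9; 3,18] for √87; ℓ=2 ⇒ convergent index 1
a_0=9:  p_0=9·1+0=9,  q_0=9·0+1=1
a_1=3:  p_1=3·9+1=28,  q_1=3·1+0=3
(x₁, y₁) = (28, 3);  28² − 87·3² = 1 ✓
(x_2, y_2) = (28·28 + 87·3·3, 28·3 + 3·28) = (1567, 168)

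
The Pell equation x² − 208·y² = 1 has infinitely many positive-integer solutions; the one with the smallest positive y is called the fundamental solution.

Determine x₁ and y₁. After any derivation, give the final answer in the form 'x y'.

[14; 2,2,1,2,2,28] for √208; ℓ=6 ⇒ convergent index 5
k=0  a_k=14  p_k/q_k = 14/1
k=1  a_k=2  p_k/q_k = 29/2
k=2  a_k=2  p_k/q_k = 72/5
k=3  a_k=1  p_k/q_k = 101/7
k=4  a_k=2  p_k/q_k = 274/19
k=5  a_k=2  p_k/q_k = 649/45
fundamental: x₁=649, y₁=45  (since 421201 − 208·2025 = 1)

649 45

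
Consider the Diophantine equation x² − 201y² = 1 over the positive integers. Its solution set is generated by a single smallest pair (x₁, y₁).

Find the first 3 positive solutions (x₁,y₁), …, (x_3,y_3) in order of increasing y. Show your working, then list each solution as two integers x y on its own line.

515095 36332
530645718049 37428863080
546665912276384215 38558840456348868

√201 → a₀=14, period (5,1,1,1,2,…,1,5,28); ℓ=14 even so k=13
a_0=14:  p_0=14·1+0=14,  q_0=14·0+1=1
a_1=5:  p_1=5·14+1=71,  q_1=5·1+0=5
…
a_5=2:  p_5=2·241+156=638,  q_5=2·17+11=45
a_6=1:  p_6=1·638+241=879,  q_6=1·45+17=62
…
a_12=1:  p_12=1·58085+33317=91402,  q_12=1·4097+2350=6447
a_13=5:  p_13=5·91402+58085=515095,  q_13=5·6447+4097=36332
fundamental: x₁=515095, y₁=36332  (since 265322859025 − 201·1320014224 = 1)
(515095+36332√201)^2 = 530645718049 + 37428863080√201
(515095+36332√201)^3 = 546665912276384215 + 38558840456348868√201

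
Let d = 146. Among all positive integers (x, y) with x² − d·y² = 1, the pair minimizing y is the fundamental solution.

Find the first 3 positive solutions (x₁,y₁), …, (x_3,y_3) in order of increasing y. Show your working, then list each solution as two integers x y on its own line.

√146 → a₀=12, period (12,24); ℓ=2 even so k=1
a_0=12:  p_0=12·1+0=12,  q_0=12·0+1=1
a_1=12:  p_1=12·12+1=145,  q_1=12·1+0=12
(x₁, y₁) = (145, 12);  145² − 146·12² = 1 ✓
k=2:  x_2 = 145·145+146·12·12 = 42049,  y_2 = 145·12+12·145 = 3480
k=3:  x_3 = 145·42049+146·12·3480 = 12194065,  y_3 = 145·3480+12·42049 = 1009188

145 12
42049 3480
12194065 1009188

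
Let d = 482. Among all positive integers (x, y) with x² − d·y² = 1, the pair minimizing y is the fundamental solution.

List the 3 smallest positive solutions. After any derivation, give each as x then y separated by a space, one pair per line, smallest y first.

483 22
466577 21252
450712899 20529410

d=482: √d = [21; 1,20,1,42] (ℓ=4, even), read p_3/q_3
a_0=21:  p_0=21·1+0=21,  q_0=21·0+1=1
a_1=1:  p_1=1·21+1=22,  q_1=1·1+0=1
a_2=20:  p_2=20·22+21=461,  q_2=20·1+1=21
a_3=1:  p_3=1·461+22=483,  q_3=1·21+1=22
(x₁, y₁) = (483, 22);  483² − 482·22² = 1 ✓
(x_2, y_2) = (483·483 + 482·22·22, 483·22 + 22·483) = (466577, 21252)
(x_3, y_3) = (483·466577 + 482·22·21252, 483·21252 + 22·466577) = (450712899, 20529410)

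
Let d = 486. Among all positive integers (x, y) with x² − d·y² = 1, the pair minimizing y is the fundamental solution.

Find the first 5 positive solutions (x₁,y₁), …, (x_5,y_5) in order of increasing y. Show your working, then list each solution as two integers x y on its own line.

√486 = [22; 22,44, …], period ℓ=2 (even) → k=1
a_0=22:  p_0=22·1+0=22,  q_0=22·0+1=1
a_1=22:  p_1=22·22+1=485,  q_1=22·1+0=22
→ (485, 22).  Check: 485²=235225, 486·22²=235224, difference 1.
(485+22√486)^2 = 470449 + 21340√486
(485+22√486)^3 = 456335045 + 20699778√486
(485+22√486)^4 = 442644523201 + 20078763320√486
(485+22√486)^5 = 429364731169925 + 19476379720622√486

485 22
470449 21340
456335045 20699778
442644523201 20078763320
429364731169925 19476379720622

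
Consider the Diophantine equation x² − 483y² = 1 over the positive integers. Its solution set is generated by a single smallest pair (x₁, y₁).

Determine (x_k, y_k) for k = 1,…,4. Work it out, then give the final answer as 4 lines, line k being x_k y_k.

d=483: √d = [21; 1,42] (ℓ=2, even), read p_1/q_1
a_0=21:  p_0=21·1+0=21,  q_0=21·0+1=1
a_1=1:  p_1=1·21+1=22,  q_1=1·1+0=1
(x₁, y₁) = (22, 1);  22² − 483·1² = 1 ✓
n=2: (22,1)∘(22,1) = (22·22+483·1·1, 22·1+1·22) = (967,44)
n=3: (967,44)∘(22,1) = (22·967+483·1·44, 22·44+1·967) = (42526,1935)
n=4: (42526,1935)∘(22,1) = (22·42526+483·1·1935, 22·1935+1·42526) = (1870177,85096)

22 1
967 44
42526 1935
1870177 85096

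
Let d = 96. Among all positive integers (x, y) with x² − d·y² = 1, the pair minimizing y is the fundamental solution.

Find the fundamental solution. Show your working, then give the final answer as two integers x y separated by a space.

[9; 1,3,1,18] for √96; ℓ=4 ⇒ convergent index 3
step 0: (9, 1)  from 9·(1,0) + (0,1)
step 1: (10, 1)  from 1·(9,1) + (1,0)
step 2: (39, 4)  from 3·(10,1) + (9,1)
step 3: (49, 5)  from 1·(39,4) + (10,1)
fundamental: x₁=49, y₁=5  (since 2401 − 96·25 = 1)

49 5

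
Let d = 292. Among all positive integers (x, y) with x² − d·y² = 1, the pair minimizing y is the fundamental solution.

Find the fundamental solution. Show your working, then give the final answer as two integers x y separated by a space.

d=292: √d = [17; 11,2,1,3,8,3,1,2,11,34] (ℓ=10, even), read p_9/q_9
step 0: (17, 1)  from 17·(1,0) + (0,1)
step 1: (188, 11)  from 11·(17,1) + (1,0)
step 2: (393, 23)  from 2·(188,11) + (17,1)
step 3: (581, 34)  from 1·(393,23) + (188,11)
step 4: (2136, 125)  from 3·(581,34) + (393,23)
…
step 7: (72812, 4261)  from 1·(55143,3227) + (17669,1034)
step 8: (200767, 11749)  from 2·(72812,4261) + (55143,3227)
step 9: (2281249, 133500)  from 11·(200767,11749) + (72812,4261)
fundamental: x₁=2281249, y₁=133500  (since 5204097000001 − 292·17822250000 = 1)

2281249 133500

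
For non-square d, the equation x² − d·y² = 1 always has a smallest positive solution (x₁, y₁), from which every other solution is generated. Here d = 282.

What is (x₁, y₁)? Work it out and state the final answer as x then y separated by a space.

√282 → a₀=16, period (1,3,1,4,1,3,1,32); ℓ=8 even so k=7
i=0: a=16 ⇒ p=16, q=1
…
i=2: a=3 ⇒ p=67, q=4
…
i=5: a=1 ⇒ p=487, q=29
i=6: a=3 ⇒ p=1864, q=111
i=7: a=1 ⇒ p=2351, q=140
(x₁, y₁) = (2351, 140);  2351² − 282·140² = 1 ✓

2351 140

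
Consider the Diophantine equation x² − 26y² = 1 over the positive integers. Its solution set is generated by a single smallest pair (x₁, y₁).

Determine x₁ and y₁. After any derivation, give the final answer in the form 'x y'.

√26 = [5; 10, …], period ℓ=1 (odd) → k=1
i=0: a=5 ⇒ p=5, q=1
i=1: a=10 ⇒ p=51, q=10
→ (51, 10).  Check: 51²=2601, 26·10²=2600, difference 1.

51 10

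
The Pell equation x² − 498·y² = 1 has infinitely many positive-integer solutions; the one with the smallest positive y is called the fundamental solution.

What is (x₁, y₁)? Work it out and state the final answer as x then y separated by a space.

√498 = [22; 3,6,22,6,3,44, …], period ℓ=6 (even) → k=5
a_0=22:  p_0=22·1+0=22,  q_0=22·0+1=1
…
a_2=6:  p_2=6·67+22=424,  q_2=6·3+1=19
a_3=22:  p_3=22·424+67=9395,  q_3=22·19+3=421
a_4=6:  p_4=6·9395+424=56794,  q_4=6·421+19=2545
a_5=3:  p_5=3·56794+9395=179777,  q_5=3·2545+421=8056
fundamental: x₁=179777, y₁=8056  (since 32319769729 − 498·64899136 = 1)

179777 8056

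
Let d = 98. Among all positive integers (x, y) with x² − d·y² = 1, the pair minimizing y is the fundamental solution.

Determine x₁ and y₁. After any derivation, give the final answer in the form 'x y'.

√98 = [9; 1,8,1,18, …], period ℓ=4 (even) → k=3
k=0  a_k=9  p_k/q_k = 9/1
k=1  a_k=1  p_k/q_k = 10/1
k=2  a_k=8  p_k/q_k = 89/9
k=3  a_k=1  p_k/q_k = 99/10
(x₁, y₁) = (99, 10);  99² − 98·10² = 1 ✓

99 10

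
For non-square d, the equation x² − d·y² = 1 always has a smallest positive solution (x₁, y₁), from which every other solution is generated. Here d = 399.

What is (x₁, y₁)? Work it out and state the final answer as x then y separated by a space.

[19; 1,38] for √399; ℓ=2 ⇒ convergent index 1
k=0  a_k=19  p_k/q_k = 19/1
k=1  a_k=1  p_k/q_k = 20/1
(x₁, y₁) = (20, 1);  20² − 399·1² = 1 ✓

20 1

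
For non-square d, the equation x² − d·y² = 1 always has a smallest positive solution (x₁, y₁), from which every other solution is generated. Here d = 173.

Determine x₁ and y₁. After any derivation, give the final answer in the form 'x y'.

d=173: √d = [13; 6,1,1,6,26] (ℓ=5, odd), read p_9/q_9
step 0: (13, 1)  from 13·(1,0) + (0,1)
…
step 2: (92, 7)  from 1·(79,6) + (13,1)
step 3: (171, 13)  from 1·(92,7) + (79,6)
step 4: (1118, 85)  from 6·(171,13) + (92,7)
step 5: (29239, 2223)  from 26·(1118,85) + (171,13)
step 6: (176552, 13423)  from 6·(29239,2223) + (1118,85)
…
step 8: (382343, 29069)  from 1·(205791,15646) + (176552,13423)
step 9: (2499849, 190060)  from 6·(382343,29069) + (205791,15646)
→ (2499849, 190060).  Check: 2499849²=6249245022801, 173·190060²=6249245022800, difference 1.

2499849 190060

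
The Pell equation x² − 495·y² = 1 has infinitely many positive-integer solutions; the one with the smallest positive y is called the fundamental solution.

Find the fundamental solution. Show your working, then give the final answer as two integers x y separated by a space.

√495 = [22; 4,44, …], period ℓ=2 (even) → k=1
a_0=22:  p_0=22·1+0=22,  q_0=22·0+1=1
a_1=4:  p_1=4·22+1=89,  q_1=4·1+0=4
(x₁, y₁) = (89, 4);  89² − 495·4² = 1 ✓

89 4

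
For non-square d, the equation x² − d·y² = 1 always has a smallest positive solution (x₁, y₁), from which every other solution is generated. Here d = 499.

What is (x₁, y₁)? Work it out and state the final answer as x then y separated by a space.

d=499: √d = [22; 2,1,21,1,2,44] (ℓ=6, even), read p_5/q_5
step 0: (22, 1)  from 22·(1,0) + (0,1)
…
step 4: (1519, 68)  from 1·(1452,65) + (67,3)
step 5: (4490, 201)  from 2·(1519,68) + (1452,65)
(x₁, y₁) = (4490, 201);  4490² − 499·201² = 1 ✓

4490 201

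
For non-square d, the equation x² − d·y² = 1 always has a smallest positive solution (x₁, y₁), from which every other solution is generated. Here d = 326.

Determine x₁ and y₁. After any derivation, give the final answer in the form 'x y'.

√326 → a₀=18, period (18,36); ℓ=2 even so k=1
step 0: (18, 1)  from 18·(1,0) + (0,1)
step 1: (325, 18)  from 18·(18,1) + (1,0)
(x₁, y₁) = (325, 18);  325² − 326·18² = 1 ✓

325 18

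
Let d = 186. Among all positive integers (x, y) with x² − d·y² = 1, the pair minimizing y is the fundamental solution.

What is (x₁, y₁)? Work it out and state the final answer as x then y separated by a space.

√186 = [13; 1,1,1,3,4,3,1,1,1,26, …], period ℓ=10 (even) → k=9
a_0=13:  p_0=13·1+0=13,  q_0=13·0+1=1
a_1=1:  p_1=1·13+1=14,  q_1=1·1+0=1
…
a_4=3:  p_4=3·41+27=150,  q_4=3·3+2=11
a_5=4:  p_5=4·150+41=641,  q_5=4·11+3=47
a_6=3:  p_6=3·641+150=2073,  q_6=3·47+11=152
…
a_8=1:  p_8=1·2714+2073=4787,  q_8=1·199+152=351
a_9=1:  p_9=1·4787+2714=7501,  q_9=1·351+199=550
→ (7501, 550).  Check: 7501²=56265001, 186·550²=56265000, difference 1.

7501 550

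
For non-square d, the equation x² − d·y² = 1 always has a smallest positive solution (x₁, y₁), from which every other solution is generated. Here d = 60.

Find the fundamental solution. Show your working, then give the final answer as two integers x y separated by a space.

31 4

√60 → a₀=7, period (1,2,1,14); ℓ=4 even so k=3
a_0=7:  p_0=7·1+0=7,  q_0=7·0+1=1
…
a_2=2:  p_2=2·8+7=23,  q_2=2·1+1=3
a_3=1:  p_3=1·23+8=31,  q_3=1·3+1=4
fundamental: x₁=31, y₁=4  (since 961 − 60·16 = 1)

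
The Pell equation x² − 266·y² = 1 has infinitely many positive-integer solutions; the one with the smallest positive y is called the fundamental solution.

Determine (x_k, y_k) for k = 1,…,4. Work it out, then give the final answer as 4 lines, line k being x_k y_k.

√266 = [16; 3,4,3,32, …], period ℓ=4 (even) → k=3
i=0: a=16 ⇒ p=16, q=1
…
i=2: a=4 ⇒ p=212, q=13
i=3: a=3 ⇒ p=685, q=42
(x₁, y₁) = (685, 42);  685² − 266·42² = 1 ✓
(685+42√266)^2 = 938449 + 57540√266
(685+42√266)^3 = 1285674445 + 78829758√266
(685+42√266)^4 = 1761373051201 + 107996710920√266

685 42
938449 57540
1285674445 78829758
1761373051201 107996710920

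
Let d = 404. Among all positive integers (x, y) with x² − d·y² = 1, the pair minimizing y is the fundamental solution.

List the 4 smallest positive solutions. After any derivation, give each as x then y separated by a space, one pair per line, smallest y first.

201 10
80801 4020
32481801 1616030
13057603201 649640040

√404 = [20; 10,40, …], period ℓ=2 (even) → k=1
a_0=20:  p_0=20·1+0=20,  q_0=20·0+1=1
a_1=10:  p_1=10·20+1=201,  q_1=10·1+0=10
→ (201, 10).  Check: 201²=40401, 404·10²=40400, difference 1.
n=2: (201,10)∘(201,10) = (201·201+404·10·10, 201·10+10·201) = (80801,4020)
n=3: (80801,4020)∘(201,10) = (201·80801+404·10·4020, 201·4020+10·80801) = (32481801,1616030)
n=4: (32481801,1616030)∘(201,10) = (201·32481801+404·10·1616030, 201·1616030+10·32481801) = (13057603201,649640040)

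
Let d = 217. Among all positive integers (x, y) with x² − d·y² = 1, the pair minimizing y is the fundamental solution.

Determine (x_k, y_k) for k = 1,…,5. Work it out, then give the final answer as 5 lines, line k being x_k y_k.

3844063 260952
29553640695937 2006231855952
227212113429087499999 15424163293772565000
1746835356769087211376615937 118582910847096488831334048
13429890324095468173938627689764063 911680360039229116129595136549048

d=217: √d = [14; 1,2,1,2,1,…,2,1,28] (ℓ=16, even), read p_15/q_15
i=0: a=14 ⇒ p=14, q=1
…
i=2: a=2 ⇒ p=44, q=3
…
i=7: a=9 ⇒ p=3668, q=249
i=8: a=4 ⇒ p=15055, q=1022
i=9: a=9 ⇒ p=139163, q=9447
…
i=14: a=2 ⇒ p=2809702, q=190735
i=15: a=1 ⇒ p=3844063, q=260952
(x₁, y₁) = (3844063, 260952);  3844063² − 217·260952² = 1 ✓
k=2:  x_2 = 3844063·3844063+217·260952·260952 = 29553640695937,  y_2 = 3844063·260952+260952·3844063 = 2006231855952
k=3:  x_3 = 3844063·29553640695937+217·260952·2006231855952 = 227212113429087499999,  y_3 = 3844063·2006231855952+260952·29553640695937 = 15424163293772565000
k=4:  x_4 = 3844063·227212113429087499999+217·260952·15424163293772565000 = 1746835356769087211376615937,  y_4 = 3844063·15424163293772565000+260952·227212113429087499999 = 118582910847096488831334048
k=5:  x_5 = 3844063·1746835356769087211376615937+217·260952·118582910847096488831334048 = 13429890324095468173938627689764063,  y_5 = 3844063·118582910847096488831334048+260952·1746835356769087211376615937 = 911680360039229116129595136549048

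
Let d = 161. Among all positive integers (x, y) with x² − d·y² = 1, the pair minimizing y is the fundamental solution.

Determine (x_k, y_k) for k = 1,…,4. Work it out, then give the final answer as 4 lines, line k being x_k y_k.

[12; 1,2,4,1,2,1,4,2,1,24] for √161; ℓ=10 ⇒ convergent index 9
step 0: (12, 1)  from 12·(1,0) + (0,1)
step 1: (13, 1)  from 1·(12,1) + (1,0)
step 2: (38, 3)  from 2·(13,1) + (12,1)
step 3: (165, 13)  from 4·(38,3) + (13,1)
step 4: (203, 16)  from 1·(165,13) + (38,3)
step 5: (571, 45)  from 2·(203,16) + (165,13)
step 6: (774, 61)  from 1·(571,45) + (203,16)
step 7: (3667, 289)  from 4·(774,61) + (571,45)
step 8: (8108, 639)  from 2·(3667,289) + (774,61)
step 9: (11775, 928)  from 1·(8108,639) + (3667,289)
fundamental: x₁=11775, y₁=928  (since 138650625 − 161·861184 = 1)
(x_2, y_2) = (11775·11775 + 161·928·928, 11775·928 + 928·11775) = (277301249, 21854400)
(x_3, y_3) = (11775·277301249 + 161·928·21854400, 11775·21854400 + 928·277301249) = (6530444402175, 514671119072)
(x_4, y_4) = (11775·6530444402175 + 161·928·514671119072, 11775·514671119072 + 928·6530444402175) = (153791965393920001, 12120504832291200)

11775 928
277301249 21854400
6530444402175 514671119072
153791965393920001 12120504832291200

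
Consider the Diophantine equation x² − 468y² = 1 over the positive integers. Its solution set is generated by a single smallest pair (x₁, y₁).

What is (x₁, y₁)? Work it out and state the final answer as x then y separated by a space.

√468 → a₀=21, period (1,1,1,2,1,1,1,42); ℓ=8 even so k=7
i=0: a=21 ⇒ p=21, q=1
i=1: a=1 ⇒ p=22, q=1
…
i=3: a=1 ⇒ p=65, q=3
…
i=6: a=1 ⇒ p=411, q=19
i=7: a=1 ⇒ p=649, q=30
fundamental: x₁=649, y₁=30  (since 421201 − 468·900 = 1)

649 30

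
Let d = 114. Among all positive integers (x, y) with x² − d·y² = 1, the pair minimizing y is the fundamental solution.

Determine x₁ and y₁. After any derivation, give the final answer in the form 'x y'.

√114 → a₀=10, period (1,2,10,2,1,20); ℓ=6 even so k=5
a_0=10:  p_0=10·1+0=10,  q_0=10·0+1=1
…
a_3=10:  p_3=10·32+11=331,  q_3=10·3+1=31
a_4=2:  p_4=2·331+32=694,  q_4=2·31+3=65
a_5=1:  p_5=1·694+331=1025,  q_5=1·65+31=96
→ (1025, 96).  Check: 1025²=1050625, 114·96²=1050624, difference 1.

1025 96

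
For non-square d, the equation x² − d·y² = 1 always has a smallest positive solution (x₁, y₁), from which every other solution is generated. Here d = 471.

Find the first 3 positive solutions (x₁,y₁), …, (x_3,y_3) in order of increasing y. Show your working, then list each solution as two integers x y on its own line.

√471 → a₀=21, period (1,2,2,1,3,…,2,1,42); ℓ=14 even so k=13
a_0=21:  p_0=21·1+0=21,  q_0=21·0+1=1
a_1=1:  p_1=1·21+1=22,  q_1=1·1+0=1
a_2=2:  p_2=2·22+21=65,  q_2=2·1+1=3
…
a_4=1:  p_4=1·152+65=217,  q_4=1·7+3=10
…
a_6=4:  p_6=4·803+217=3429,  q_6=4·37+10=158
…
a_8=4:  p_8=4·48809+3429=198665,  q_8=4·2249+158=9154
a_9=3:  p_9=3·198665+48809=644804,  q_9=3·9154+2249=29711
a_10=1:  p_10=1·644804+198665=843469,  q_10=1·29711+9154=38865
…
a_12=2:  p_12=2·2331742+843469=5506953,  q_12=2·107441+38865=253747
a_13=1:  p_13=1·5506953+2331742=7838695,  q_13=1·253747+107441=361188
(x₁, y₁) = (7838695, 361188);  7838695² − 471·361188² = 1 ✓
(x_2, y_2) = (7838695·7838695 + 471·361188·361188, 7838695·361188 + 361188·7838695) = (122890278606049, 5662485139320)
(x_3, y_3) = (7838695·122890278606049 + 471·361188·5662485139320, 7838695·5662485139320 + 361188·122890278606049) = (1926598824915678693415, 88772987898323613612)

7838695 361188
122890278606049 5662485139320
1926598824915678693415 88772987898323613612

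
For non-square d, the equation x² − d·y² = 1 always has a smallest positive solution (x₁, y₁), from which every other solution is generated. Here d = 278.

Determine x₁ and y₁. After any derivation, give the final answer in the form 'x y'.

2501 150

√278 = [16; 1,2,16,2,1,32, …], period ℓ=6 (even) → k=5
i=0: a=16 ⇒ p=16, q=1
…
i=2: a=2 ⇒ p=50, q=3
…
i=4: a=2 ⇒ p=1684, q=101
i=5: a=1 ⇒ p=2501, q=150
(x₁, y₁) = (2501, 150);  2501² − 278·150² = 1 ✓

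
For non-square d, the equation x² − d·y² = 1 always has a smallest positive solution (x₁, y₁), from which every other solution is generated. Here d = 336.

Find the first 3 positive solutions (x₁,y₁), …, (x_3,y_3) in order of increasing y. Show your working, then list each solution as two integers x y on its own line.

√336 = [18; 3,36, …], period ℓ=2 (even) → k=1
i=0: a=18 ⇒ p=18, q=1
i=1: a=3 ⇒ p=55, q=3
→ (55, 3).  Check: 55²=3025, 336·3²=3024, difference 1.
k=2:  x_2 = 55·55+336·3·3 = 6049,  y_2 = 55·3+3·55 = 330
k=3:  x_3 = 55·6049+336·3·330 = 665335,  y_3 = 55·330+3·6049 = 36297

55 3
6049 330
665335 36297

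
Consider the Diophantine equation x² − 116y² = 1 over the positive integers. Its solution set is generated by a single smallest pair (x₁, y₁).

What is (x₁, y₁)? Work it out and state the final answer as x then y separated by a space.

d=116: √d = [10; 1,3,2,1,4,1,2,3,1,20] (ℓ=10, even), read p_9/q_9
a_0=10:  p_0=10·1+0=10,  q_0=10·0+1=1
a_1=1:  p_1=1·10+1=11,  q_1=1·1+0=1
…
a_3=2:  p_3=2·43+11=97,  q_3=2·4+1=9
…
a_5=4:  p_5=4·140+97=657,  q_5=4·13+9=61
…
a_7=2:  p_7=2·797+657=2251,  q_7=2·74+61=209
a_8=3:  p_8=3·2251+797=7550,  q_8=3·209+74=701
a_9=1:  p_9=1·7550+2251=9801,  q_9=1·701+209=910
→ (9801, 910).  Check: 9801²=96059601, 116·910²=96059600, difference 1.

9801 910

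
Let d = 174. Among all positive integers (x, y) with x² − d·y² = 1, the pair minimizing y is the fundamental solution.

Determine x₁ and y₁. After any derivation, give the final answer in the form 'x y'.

√174 = [13; 5,4,5,26, …], period ℓ=4 (even) → k=3
a_0=13:  p_0=13·1+0=13,  q_0=13·0+1=1
a_1=5:  p_1=5·13+1=66,  q_1=5·1+0=5
a_2=4:  p_2=4·66+13=277,  q_2=4·5+1=21
a_3=5:  p_3=5·277+66=1451,  q_3=5·21+5=110
fundamental: x₁=1451, y₁=110  (since 2105401 − 174·12100 = 1)

1451 110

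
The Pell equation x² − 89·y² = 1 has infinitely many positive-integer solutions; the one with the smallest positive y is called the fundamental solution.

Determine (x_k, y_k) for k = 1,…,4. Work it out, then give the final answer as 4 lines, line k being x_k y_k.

√89 → a₀=9, period (2,3,3,2,18); ℓ=5 odd so k=9
i=0: a=9 ⇒ p=9, q=1
i=1: a=2 ⇒ p=19, q=2
i=2: a=3 ⇒ p=66, q=7
…
i=4: a=2 ⇒ p=500, q=53
i=5: a=18 ⇒ p=9217, q=977
i=6: a=2 ⇒ p=18934, q=2007
…
i=8: a=3 ⇒ p=216991, q=23001
i=9: a=2 ⇒ p=500001, q=53000
→ (500001, 53000).  Check: 500001²=250001000001, 89·53000²=250001000000, difference 1.
(500001+53000√89)^2 = 500002000001 + 53000106000√89
(500001+53000√89)^3 = 500003000004500001 + 53000212000159000√89
(500001+53000√89)^4 = 500004000010000008000001 + 53000318000530000212000√89

500001 53000
500002000001 53000106000
500003000004500001 53000212000159000
500004000010000008000001 53000318000530000212000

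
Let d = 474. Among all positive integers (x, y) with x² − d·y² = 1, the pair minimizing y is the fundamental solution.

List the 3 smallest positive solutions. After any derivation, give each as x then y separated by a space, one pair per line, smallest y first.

d=474: √d = [21; 1,3,2,1,1,…,3,1,42] (ℓ=14, even), read p_13/q_13
k=0  a_k=21  p_k/q_k = 21/1
…
k=3  a_k=2  p_k/q_k = 196/9
k=4  a_k=1  p_k/q_k = 283/13
…
k=8  a_k=1  p_k/q_k = 5813/267
k=9  a_k=1  p_k/q_k = 10864/499
…
k=11  a_k=2  p_k/q_k = 44218/2031
k=12  a_k=3  p_k/q_k = 149331/6859
k=13  a_k=1  p_k/q_k = 193549/8890
fundamental: x₁=193549, y₁=8890  (since 37461215401 − 474·79032100 = 1)
(x_2, y_2) = (193549·193549 + 474·8890·8890, 193549·8890 + 8890·193549) = (74922430801, 3441301220)
(x_3, y_3) = (193549·74922430801 + 474·8890·3441301220, 193549·3441301220 + 8890·74922430801) = (29002323118011949, 1332120819650670)

193549 8890
74922430801 3441301220
29002323118011949 1332120819650670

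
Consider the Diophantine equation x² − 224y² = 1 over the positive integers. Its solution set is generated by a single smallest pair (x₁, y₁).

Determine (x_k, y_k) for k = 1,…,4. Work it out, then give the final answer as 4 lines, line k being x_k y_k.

d=224: √d = [14; 1,28] (ℓ=2, even), read p_1/q_1
i=0: a=14 ⇒ p=14, q=1
i=1: a=1 ⇒ p=15, q=1
→ (15, 1).  Check: 15²=225, 224·1²=224, difference 1.
k=2:  x_2 = 15·15+224·1·1 = 449,  y_2 = 15·1+1·15 = 30
k=3:  x_3 = 15·449+224·1·30 = 13455,  y_3 = 15·30+1·449 = 899
k=4:  x_4 = 15·13455+224·1·899 = 403201,  y_4 = 15·899+1·13455 = 26940

15 1
449 30
13455 899
403201 26940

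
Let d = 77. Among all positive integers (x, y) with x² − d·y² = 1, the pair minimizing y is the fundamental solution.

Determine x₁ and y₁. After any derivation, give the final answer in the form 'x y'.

√77 → a₀=8, period (1,3,2,3,1,16); ℓ=6 even so k=5
i=0: a=8 ⇒ p=8, q=1
i=1: a=1 ⇒ p=9, q=1
i=2: a=3 ⇒ p=35, q=4
i=3: a=2 ⇒ p=79, q=9
i=4: a=3 ⇒ p=272, q=31
i=5: a=1 ⇒ p=351, q=40
(x₁, y₁) = (351, 40);  351² − 77·40² = 1 ✓

351 40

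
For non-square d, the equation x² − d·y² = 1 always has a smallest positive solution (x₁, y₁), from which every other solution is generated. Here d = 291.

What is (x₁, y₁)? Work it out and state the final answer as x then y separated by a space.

290 17

[17; 17,34] for √291; ℓ=2 ⇒ convergent index 1
i=0: a=17 ⇒ p=17, q=1
i=1: a=17 ⇒ p=290, q=17
→ (290, 17).  Check: 290²=84100, 291·17²=84099, difference 1.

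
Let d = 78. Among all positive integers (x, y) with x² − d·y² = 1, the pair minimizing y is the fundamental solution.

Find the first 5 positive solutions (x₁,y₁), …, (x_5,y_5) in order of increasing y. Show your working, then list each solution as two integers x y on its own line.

√78 → a₀=8, period (1,4,1,16); ℓ=4 even so k=3
i=0: a=8 ⇒ p=8, q=1
i=1: a=1 ⇒ p=9, q=1
i=2: a=4 ⇒ p=44, q=5
i=3: a=1 ⇒ p=53, q=6
→ (53, 6).  Check: 53²=2809, 78·6²=2808, difference 1.
(53+6√78)^2 = 5617 + 636√78
(53+6√78)^3 = 595349 + 67410√78
(53+6√78)^4 = 63101377 + 7144824√78
(53+6√78)^5 = 6688150613 + 757283934√78

53 6
5617 636
595349 67410
63101377 7144824
6688150613 757283934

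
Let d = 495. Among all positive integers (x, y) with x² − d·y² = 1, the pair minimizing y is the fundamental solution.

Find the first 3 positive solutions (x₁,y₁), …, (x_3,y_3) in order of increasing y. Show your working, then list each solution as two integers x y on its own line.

89 4
15841 712
2819609 126732

[22; 4,44] for √495; ℓ=2 ⇒ convergent index 1
i=0: a=22 ⇒ p=22, q=1
i=1: a=4 ⇒ p=89, q=4
fundamental: x₁=89, y₁=4  (since 7921 − 495·16 = 1)
(x_2, y_2) = (89·89 + 495·4·4, 89·4 + 4·89) = (15841, 712)
(x_3, y_3) = (89·15841 + 495·4·712, 89·712 + 4·15841) = (2819609, 126732)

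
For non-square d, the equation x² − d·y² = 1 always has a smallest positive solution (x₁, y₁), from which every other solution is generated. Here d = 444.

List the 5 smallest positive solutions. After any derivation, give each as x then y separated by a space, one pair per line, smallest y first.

295 14
174049 8260
102688615 4873386
60586108801 2875289480
35745701503975 1696415919814

√444 = [21; 14,42, …], period ℓ=2 (even) → k=1
k=0  a_k=21  p_k/q_k = 21/1
k=1  a_k=14  p_k/q_k = 295/14
→ (295, 14).  Check: 295²=87025, 444·14²=87024, difference 1.
(295+14√444)^2 = 174049 + 8260√444
(295+14√444)^3 = 102688615 + 4873386√444
(295+14√444)^4 = 60586108801 + 2875289480√444
(295+14√444)^5 = 35745701503975 + 1696415919814√444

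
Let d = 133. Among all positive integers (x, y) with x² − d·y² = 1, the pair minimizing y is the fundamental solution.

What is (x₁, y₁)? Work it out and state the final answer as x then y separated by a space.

2588599 224460

√133 = [11; 1,1,7,5,1,…,1,1,22, …], period ℓ=16 (even) → k=15
a_0=11:  p_0=11·1+0=11,  q_0=11·0+1=1
a_1=1:  p_1=1·11+1=12,  q_1=1·1+0=1
a_2=1:  p_2=1·12+11=23,  q_2=1·1+1=2
a_3=7:  p_3=7·23+12=173,  q_3=7·2+1=15
a_4=5:  p_4=5·173+23=888,  q_4=5·15+2=77
a_5=1:  p_5=1·888+173=1061,  q_5=1·77+15=92
a_6=1:  p_6=1·1061+888=1949,  q_6=1·92+77=169
a_7=1:  p_7=1·1949+1061=3010,  q_7=1·169+92=261
a_8=2:  p_8=2·3010+1949=7969,  q_8=2·261+169=691
a_9=1:  p_9=1·7969+3010=10979,  q_9=1·691+261=952
a_10=1:  p_10=1·10979+7969=18948,  q_10=1·952+691=1643
…
a_12=5:  p_12=5·29927+18948=168583,  q_12=5·2595+1643=14618
a_13=7:  p_13=7·168583+29927=1210008,  q_13=7·14618+2595=104921
a_14=1:  p_14=1·1210008+168583=1378591,  q_14=1·104921+14618=119539
a_15=1:  p_15=1·1378591+1210008=2588599,  q_15=1·119539+104921=224460
fundamental: x₁=2588599, y₁=224460  (since 6700844782801 − 133·50382291600 = 1)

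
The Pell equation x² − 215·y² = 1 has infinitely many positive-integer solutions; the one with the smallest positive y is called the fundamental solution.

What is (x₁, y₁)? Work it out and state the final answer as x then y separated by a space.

√215 = [14; 1,1,1,28, …], period ℓ=4 (even) → k=3
a_0=14:  p_0=14·1+0=14,  q_0=14·0+1=1
…
a_2=1:  p_2=1·15+14=29,  q_2=1·1+1=2
a_3=1:  p_3=1·29+15=44,  q_3=1·2+1=3
fundamental: x₁=44, y₁=3  (since 1936 − 215·9 = 1)

44 3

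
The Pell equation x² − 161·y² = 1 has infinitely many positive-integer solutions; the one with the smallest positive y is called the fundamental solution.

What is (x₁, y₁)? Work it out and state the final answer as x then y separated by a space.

11775 928

d=161: √d = [12; 1,2,4,1,2,1,4,2,1,24] (ℓ=10, even), read p_9/q_9
a_0=12:  p_0=12·1+0=12,  q_0=12·0+1=1
…
a_2=2:  p_2=2·13+12=38,  q_2=2·1+1=3
a_3=4:  p_3=4·38+13=165,  q_3=4·3+1=13
…
a_5=2:  p_5=2·203+165=571,  q_5=2·16+13=45
a_6=1:  p_6=1·571+203=774,  q_6=1·45+16=61
a_7=4:  p_7=4·774+571=3667,  q_7=4·61+45=289
a_8=2:  p_8=2·3667+774=8108,  q_8=2·289+61=639
a_9=1:  p_9=1·8108+3667=11775,  q_9=1·639+289=928
fundamental: x₁=11775, y₁=928  (since 138650625 − 161·861184 = 1)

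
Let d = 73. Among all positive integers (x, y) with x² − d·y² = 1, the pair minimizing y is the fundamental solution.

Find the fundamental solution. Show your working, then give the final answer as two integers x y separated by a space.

[8; 1,1,5,5,1,1,16] for √73; ℓ=7 ⇒ convergent index 13
a_0=8:  p_0=8·1+0=8,  q_0=8·0+1=1
a_1=1:  p_1=1·8+1=9,  q_1=1·1+0=1
a_2=1:  p_2=1·9+8=17,  q_2=1·1+1=2
…
a_5=1:  p_5=1·487+94=581,  q_5=1·57+11=68
…
a_7=16:  p_7=16·1068+581=17669,  q_7=16·125+68=2068
a_8=1:  p_8=1·17669+1068=18737,  q_8=1·2068+125=2193
…
a_10=5:  p_10=5·36406+18737=200767,  q_10=5·4261+2193=23498
…
a_12=1:  p_12=1·1040241+200767=1241008,  q_12=1·121751+23498=145249
a_13=1:  p_13=1·1241008+1040241=2281249,  q_13=1·145249+121751=267000
fundamental: x₁=2281249, y₁=267000  (since 5204097000001 − 73·71289000000 = 1)

2281249 267000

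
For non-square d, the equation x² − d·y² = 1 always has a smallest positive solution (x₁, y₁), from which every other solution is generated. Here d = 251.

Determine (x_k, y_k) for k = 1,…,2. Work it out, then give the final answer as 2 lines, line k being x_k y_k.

3674890 231957
27009633024199 1704832919460

[15; 1,5,2,1,2,…,5,1,30] for √251; ℓ=14 ⇒ convergent index 13
i=0: a=15 ⇒ p=15, q=1
i=1: a=1 ⇒ p=16, q=1
…
i=4: a=1 ⇒ p=301, q=19
…
i=7: a=15 ⇒ p=29563, q=1866
i=8: a=2 ⇒ p=61043, q=3853
…
i=12: a=5 ⇒ p=3097857, q=195535
i=13: a=1 ⇒ p=3674890, q=231957
→ (3674890, 231957).  Check: 3674890²=13504816512100, 251·231957²=13504816512099, difference 1.
k=2:  x_2 = 3674890·3674890+251·231957·231957 = 27009633024199,  y_2 = 3674890·231957+231957·3674890 = 1704832919460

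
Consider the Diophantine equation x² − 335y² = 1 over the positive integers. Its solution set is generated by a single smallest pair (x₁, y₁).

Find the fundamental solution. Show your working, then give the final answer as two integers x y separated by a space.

[18; 3,3,3,36] for √335; ℓ=4 ⇒ convergent index 3
k=0  a_k=18  p_k/q_k = 18/1
k=1  a_k=3  p_k/q_k = 55/3
k=2  a_k=3  p_k/q_k = 183/10
k=3  a_k=3  p_k/q_k = 604/33
fundamental: x₁=604, y₁=33  (since 364816 − 335·1089 = 1)

604 33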